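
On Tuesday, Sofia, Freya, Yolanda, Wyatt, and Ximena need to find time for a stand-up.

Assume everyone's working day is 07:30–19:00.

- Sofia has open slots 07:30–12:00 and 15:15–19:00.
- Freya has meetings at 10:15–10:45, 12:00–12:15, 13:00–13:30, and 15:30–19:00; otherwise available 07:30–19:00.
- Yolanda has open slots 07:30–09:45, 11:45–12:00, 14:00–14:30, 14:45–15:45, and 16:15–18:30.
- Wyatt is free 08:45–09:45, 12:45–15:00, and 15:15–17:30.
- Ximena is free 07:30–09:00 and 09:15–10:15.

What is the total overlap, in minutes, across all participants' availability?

45 minutes

Freya free within 07:30–19:00: 07:30–10:15, 10:45–12:00, 12:15–13:00, 13:30–15:30.
Sofia ∩ Freya: 07:30–10:15, 10:45–12:00, 15:15–15:30.
Sofia ∩ Freya ∩ Yolanda: 07:30–09:45, 11:45–12:00, 15:15–15:30.
Sofia ∩ Freya ∩ Yolanda ∩ Wyatt: 08:45–09:45, 15:15–15:30.
Sofia ∩ Freya ∩ Yolanda ∩ Wyatt ∩ Ximena: 08:45–09:00, 09:15–09:45.
Total common minutes: 15 + 30 = 45.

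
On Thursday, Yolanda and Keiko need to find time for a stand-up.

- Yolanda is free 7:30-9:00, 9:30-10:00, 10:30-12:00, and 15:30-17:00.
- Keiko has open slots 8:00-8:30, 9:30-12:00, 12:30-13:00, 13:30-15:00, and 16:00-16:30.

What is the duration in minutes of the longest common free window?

Yolanda ∩ Keiko: 08:00–08:30, 09:30–10:00, 10:30–12:00, 16:00–16:30.
Common window lengths: 30, 30, 90, 30 min; longest is 90.

90 minutes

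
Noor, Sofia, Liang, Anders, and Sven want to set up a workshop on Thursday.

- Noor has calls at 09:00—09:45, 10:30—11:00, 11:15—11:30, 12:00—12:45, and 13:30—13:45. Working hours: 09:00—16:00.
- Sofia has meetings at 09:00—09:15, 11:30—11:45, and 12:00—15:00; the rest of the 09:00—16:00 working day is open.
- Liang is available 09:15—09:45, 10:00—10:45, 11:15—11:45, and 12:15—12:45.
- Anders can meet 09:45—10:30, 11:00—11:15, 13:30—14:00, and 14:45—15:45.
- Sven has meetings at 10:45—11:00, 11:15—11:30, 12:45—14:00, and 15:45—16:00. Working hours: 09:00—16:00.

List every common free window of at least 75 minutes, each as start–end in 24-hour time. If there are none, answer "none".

Noor free within 09:00–16:00: 09:45–10:30, 11:00–11:15, 11:30–12:00, 12:45–13:30, 13:45–16:00.
Sofia free within 09:00–16:00: 09:15–11:30, 11:45–12:00, 15:00–16:00.
Sven free within 09:00–16:00: 09:00–10:45, 11:00–11:15, 11:30–12:45, 14:00–15:45.
Noor ∩ Sofia: 09:45–10:30, 11:00–11:15, 11:45–12:00, 15:00–16:00.
Noor ∩ Sofia ∩ Liang: 10:00–10:30.
Noor ∩ Sofia ∩ Liang ∩ Anders: 10:00–10:30.
Noor ∩ Sofia ∩ Liang ∩ Anders ∩ Sven: 10:00–10:30.
Windows ≥ 75 min: (none).

none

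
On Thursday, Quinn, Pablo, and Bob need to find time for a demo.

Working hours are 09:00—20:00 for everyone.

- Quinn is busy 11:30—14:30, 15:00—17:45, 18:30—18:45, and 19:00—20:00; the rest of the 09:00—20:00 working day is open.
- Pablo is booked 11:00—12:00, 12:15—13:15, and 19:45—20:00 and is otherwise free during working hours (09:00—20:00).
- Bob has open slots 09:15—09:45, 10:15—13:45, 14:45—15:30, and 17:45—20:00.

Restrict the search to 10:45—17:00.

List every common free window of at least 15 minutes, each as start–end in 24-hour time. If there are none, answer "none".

Quinn free within 09:00–20:00: 09:00–11:30, 14:30–15:00, 17:45–18:30, 18:45–19:00.
Pablo free within 09:00–20:00: 09:00–11:00, 12:00–12:15, 13:15–19:45.
Quinn ∩ Pablo: 09:00–11:00, 14:30–15:00, 17:45–18:30, 18:45–19:00.
Quinn ∩ Pablo ∩ Bob: 09:15–09:45, 10:15–11:00, 14:45–15:00, 17:45–18:30, 18:45–19:00.
Restricted to 10:45–17:00: 10:45–11:00, 14:45–15:00.
Windows ≥ 15 min: 10:45–11:00, 14:45–15:00.

10:45–11:00, 14:45–15:00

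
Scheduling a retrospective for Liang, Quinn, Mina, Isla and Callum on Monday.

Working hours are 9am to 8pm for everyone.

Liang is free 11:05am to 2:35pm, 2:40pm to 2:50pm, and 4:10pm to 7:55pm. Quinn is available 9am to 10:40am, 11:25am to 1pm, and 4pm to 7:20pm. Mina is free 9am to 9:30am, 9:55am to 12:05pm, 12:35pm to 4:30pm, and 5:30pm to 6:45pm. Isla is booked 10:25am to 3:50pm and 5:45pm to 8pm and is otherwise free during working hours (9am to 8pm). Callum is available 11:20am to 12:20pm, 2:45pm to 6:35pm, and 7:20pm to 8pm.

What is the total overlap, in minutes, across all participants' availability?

Isla free within 09:00–20:00: 09:00–10:25, 15:50–17:45.
Liang ∩ Quinn: 11:25–13:00, 16:10–19:20.
Liang ∩ Quinn ∩ Mina: 11:25–12:05, 12:35–13:00, 16:10–16:30, 17:30–18:45.
Liang ∩ Quinn ∩ Mina ∩ Isla: 16:10–16:30, 17:30–17:45.
Liang ∩ Quinn ∩ Mina ∩ Isla ∩ Callum: 16:10–16:30, 17:30–17:45.
Total common minutes: 20 + 15 = 35.

35 minutes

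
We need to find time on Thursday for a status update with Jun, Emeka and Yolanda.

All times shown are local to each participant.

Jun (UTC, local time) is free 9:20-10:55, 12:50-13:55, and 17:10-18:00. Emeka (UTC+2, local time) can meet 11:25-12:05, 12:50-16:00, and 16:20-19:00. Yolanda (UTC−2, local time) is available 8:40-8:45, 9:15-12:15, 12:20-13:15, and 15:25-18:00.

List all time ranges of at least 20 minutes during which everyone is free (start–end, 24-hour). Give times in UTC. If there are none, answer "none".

12:50–13:55

Jun → UTC: 09:20–10:55, 12:50–13:55, 17:10–18:00.
Emeka → UTC: 09:25–10:05, 10:50–14:00, 14:20–17:00.
Yolanda → UTC: 10:40–10:45, 11:15–14:15, 14:20–15:15, 17:25–20:00.
Jun ∩ Emeka: 09:25–10:05, 10:50–10:55, 12:50–13:55.
Jun ∩ Emeka ∩ Yolanda: 12:50–13:55.
Windows ≥ 20 min: 12:50–13:55.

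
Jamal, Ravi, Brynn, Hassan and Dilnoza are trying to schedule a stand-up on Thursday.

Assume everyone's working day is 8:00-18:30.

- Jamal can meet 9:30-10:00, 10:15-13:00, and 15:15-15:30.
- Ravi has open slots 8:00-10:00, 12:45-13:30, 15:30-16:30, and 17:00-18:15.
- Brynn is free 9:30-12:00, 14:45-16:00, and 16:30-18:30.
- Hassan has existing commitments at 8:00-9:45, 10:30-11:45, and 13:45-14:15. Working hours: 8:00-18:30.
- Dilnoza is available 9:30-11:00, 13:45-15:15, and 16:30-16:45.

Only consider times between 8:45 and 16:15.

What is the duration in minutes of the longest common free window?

Hassan free within 08:00–18:30: 09:45–10:30, 11:45–13:45, 14:15–18:30.
Jamal ∩ Ravi: 09:30–10:00, 12:45–13:00.
Jamal ∩ Ravi ∩ Brynn: 09:30–10:00.
Jamal ∩ Ravi ∩ Brynn ∩ Hassan: 09:45–10:00.
Jamal ∩ Ravi ∩ Brynn ∩ Hassan ∩ Dilnoza: 09:45–10:00.
Restricted to 08:45–16:15: 09:45–10:00.
Single common window of 15 minutes.

15 minutes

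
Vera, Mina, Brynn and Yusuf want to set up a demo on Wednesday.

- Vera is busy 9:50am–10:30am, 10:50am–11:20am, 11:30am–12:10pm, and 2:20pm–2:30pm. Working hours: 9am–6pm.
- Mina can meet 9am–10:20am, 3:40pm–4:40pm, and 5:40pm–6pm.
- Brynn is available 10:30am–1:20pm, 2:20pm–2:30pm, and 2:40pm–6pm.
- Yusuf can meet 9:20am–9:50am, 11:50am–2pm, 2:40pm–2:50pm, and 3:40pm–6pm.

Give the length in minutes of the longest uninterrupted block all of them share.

60 minutes

Vera free within 09:00–18:00: 09:00–09:50, 10:30–10:50, 11:20–11:30, 12:10–14:20, 14:30–18:00.
Vera ∩ Mina: 09:00–09:50, 15:40–16:40, 17:40–18:00.
Vera ∩ Mina ∩ Brynn: 15:40–16:40, 17:40–18:00.
Vera ∩ Mina ∩ Brynn ∩ Yusuf: 15:40–16:40, 17:40–18:00.
Common window lengths: 60, 20 min; longest is 60.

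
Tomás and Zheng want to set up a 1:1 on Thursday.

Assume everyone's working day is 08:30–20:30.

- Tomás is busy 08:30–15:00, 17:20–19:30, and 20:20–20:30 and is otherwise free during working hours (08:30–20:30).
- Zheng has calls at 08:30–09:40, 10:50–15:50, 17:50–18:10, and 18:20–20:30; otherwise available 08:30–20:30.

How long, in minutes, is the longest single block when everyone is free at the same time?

90 minutes

Tomás free within 08:30–20:30: 15:00–17:20, 19:30–20:20.
Zheng free within 08:30–20:30: 09:40–10:50, 15:50–17:50, 18:10–18:20.
Tomás ∩ Zheng: 15:50–17:20.
Single common window of 90 minutes.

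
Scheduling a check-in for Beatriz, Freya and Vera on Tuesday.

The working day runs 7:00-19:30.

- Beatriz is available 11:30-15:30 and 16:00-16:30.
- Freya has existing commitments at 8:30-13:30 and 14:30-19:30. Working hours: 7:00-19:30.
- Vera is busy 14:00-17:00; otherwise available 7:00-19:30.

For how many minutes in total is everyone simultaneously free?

30 minutes

Freya free within 07:00–19:30: 07:00–08:30, 13:30–14:30.
Vera free within 07:00–19:30: 07:00–14:00, 17:00–19:30.
Beatriz ∩ Freya: 13:30–14:30.
Beatriz ∩ Freya ∩ Vera: 13:30–14:00.
Total common minutes: 30.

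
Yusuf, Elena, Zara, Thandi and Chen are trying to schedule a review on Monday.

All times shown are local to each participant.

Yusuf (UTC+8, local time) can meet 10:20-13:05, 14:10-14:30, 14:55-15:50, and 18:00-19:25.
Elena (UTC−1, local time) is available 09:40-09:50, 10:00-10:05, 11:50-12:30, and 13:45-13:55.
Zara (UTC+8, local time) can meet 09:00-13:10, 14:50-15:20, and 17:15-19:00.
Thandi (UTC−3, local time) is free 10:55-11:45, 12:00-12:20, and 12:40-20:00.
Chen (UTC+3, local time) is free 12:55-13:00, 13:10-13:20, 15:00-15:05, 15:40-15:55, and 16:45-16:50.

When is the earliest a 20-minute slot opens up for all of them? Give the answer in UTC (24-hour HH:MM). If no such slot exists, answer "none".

Yusuf → UTC: 02:20–05:05, 06:10–06:30, 06:55–07:50, 10:00–11:25.
Elena → UTC: 10:40–10:50, 11:00–11:05, 12:50–13:30, 14:45–14:55.
Zara → UTC: 01:00–05:10, 06:50–07:20, 09:15–11:00.
Thandi → UTC: 13:55–14:45, 15:00–15:20, 15:40–23:00.
Chen → UTC: 09:55–10:00, 10:10–10:20, 12:00–12:05, 12:40–12:55, 13:45–13:50.
Yusuf ∩ Elena: 10:40–10:50, 11:00–11:05.
Yusuf ∩ Elena ∩ Zara: 10:40–10:50.
Yusuf ∩ Elena ∩ Zara ∩ Thandi: (none).
Yusuf ∩ Elena ∩ Zara ∩ Thandi ∩ Chen: (none).
Windows ≥ 20 min: (none).

none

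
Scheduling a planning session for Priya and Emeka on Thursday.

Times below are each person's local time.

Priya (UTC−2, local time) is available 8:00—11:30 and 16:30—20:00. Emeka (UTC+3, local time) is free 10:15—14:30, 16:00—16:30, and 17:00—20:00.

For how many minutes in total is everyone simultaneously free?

Priya → UTC: 10:00–13:30, 18:30–22:00.
Emeka → UTC: 07:15–11:30, 13:00–13:30, 14:00–17:00.
Priya ∩ Emeka: 10:00–11:30, 13:00–13:30.
Total common minutes: 90 + 30 = 120.

120 minutes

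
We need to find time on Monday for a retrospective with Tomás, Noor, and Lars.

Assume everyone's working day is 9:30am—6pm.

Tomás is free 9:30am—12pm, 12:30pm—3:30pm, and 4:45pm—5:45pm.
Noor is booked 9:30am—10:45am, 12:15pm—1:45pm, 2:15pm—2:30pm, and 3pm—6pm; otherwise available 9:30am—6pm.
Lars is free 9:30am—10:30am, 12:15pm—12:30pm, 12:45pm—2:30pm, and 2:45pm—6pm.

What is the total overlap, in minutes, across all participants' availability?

45 minutes

Noor free within 09:30–18:00: 10:45–12:15, 13:45–14:15, 14:30–15:00.
Tomás ∩ Noor: 10:45–12:00, 13:45–14:15, 14:30–15:00.
Tomás ∩ Noor ∩ Lars: 13:45–14:15, 14:45–15:00.
Total common minutes: 30 + 15 = 45.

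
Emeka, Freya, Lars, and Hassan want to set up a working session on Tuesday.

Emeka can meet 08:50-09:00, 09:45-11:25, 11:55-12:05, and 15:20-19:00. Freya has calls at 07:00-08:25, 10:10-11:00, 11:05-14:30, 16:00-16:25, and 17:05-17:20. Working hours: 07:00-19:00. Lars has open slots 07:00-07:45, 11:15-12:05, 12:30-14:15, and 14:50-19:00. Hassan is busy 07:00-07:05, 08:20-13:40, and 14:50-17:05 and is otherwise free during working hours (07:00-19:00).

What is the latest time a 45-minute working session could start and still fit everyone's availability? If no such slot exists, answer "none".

18:15

Freya free within 07:00–19:00: 08:25–10:10, 11:00–11:05, 14:30–16:00, 16:25–17:05, 17:20–19:00.
Hassan free within 07:00–19:00: 07:05–08:20, 13:40–14:50, 17:05–19:00.
Emeka ∩ Freya: 08:50–09:00, 09:45–10:10, 11:00–11:05, 15:20–16:00, 16:25–17:05, 17:20–19:00.
Emeka ∩ Freya ∩ Lars: 15:20–16:00, 16:25–17:05, 17:20–19:00.
Emeka ∩ Freya ∩ Lars ∩ Hassan: 17:20–19:00.
Windows ≥ 45 min: 17:20–19:00.
Latest start in the last window 17:20–19:00 is 19:00 − 45 min = 18:15.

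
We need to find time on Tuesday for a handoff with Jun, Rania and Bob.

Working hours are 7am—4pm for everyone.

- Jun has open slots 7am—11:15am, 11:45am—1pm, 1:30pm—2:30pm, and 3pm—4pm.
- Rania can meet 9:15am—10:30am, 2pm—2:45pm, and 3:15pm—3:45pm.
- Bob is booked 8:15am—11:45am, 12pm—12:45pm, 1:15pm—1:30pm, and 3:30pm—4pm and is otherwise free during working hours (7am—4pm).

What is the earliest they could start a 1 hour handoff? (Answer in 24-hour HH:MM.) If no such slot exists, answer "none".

Bob free within 07:00–16:00: 07:00–08:15, 11:45–12:00, 12:45–13:15, 13:30–15:30.
Jun ∩ Rania: 09:15–10:30, 14:00–14:30, 15:15–15:45.
Jun ∩ Rania ∩ Bob: 14:00–14:30, 15:15–15:30.
Windows ≥ 60 min: (none).

none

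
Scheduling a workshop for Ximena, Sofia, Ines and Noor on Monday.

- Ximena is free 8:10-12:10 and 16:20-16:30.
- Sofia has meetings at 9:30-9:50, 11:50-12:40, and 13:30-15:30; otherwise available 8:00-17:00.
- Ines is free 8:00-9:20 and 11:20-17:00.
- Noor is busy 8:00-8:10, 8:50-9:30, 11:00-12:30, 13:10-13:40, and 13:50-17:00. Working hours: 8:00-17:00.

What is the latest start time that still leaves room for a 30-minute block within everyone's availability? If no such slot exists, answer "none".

08:20

Sofia free within 08:00–17:00: 08:00–09:30, 09:50–11:50, 12:40–13:30, 15:30–17:00.
Noor free within 08:00–17:00: 08:10–08:50, 09:30–11:00, 12:30–13:10, 13:40–13:50.
Ximena ∩ Sofia: 08:10–09:30, 09:50–11:50, 16:20–16:30.
Ximena ∩ Sofia ∩ Ines: 08:10–09:20, 11:20–11:50, 16:20–16:30.
Ximena ∩ Sofia ∩ Ines ∩ Noor: 08:10–08:50.
Windows ≥ 30 min: 08:10–08:50.
Latest start in the last window 08:10–08:50 is 08:50 − 30 min = 08:20.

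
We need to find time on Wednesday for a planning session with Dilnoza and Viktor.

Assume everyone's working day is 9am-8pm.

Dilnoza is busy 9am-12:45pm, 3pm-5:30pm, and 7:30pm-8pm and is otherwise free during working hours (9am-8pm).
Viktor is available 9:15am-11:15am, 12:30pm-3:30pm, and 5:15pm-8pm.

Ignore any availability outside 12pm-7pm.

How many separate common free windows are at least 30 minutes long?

Dilnoza free within 09:00–20:00: 12:45–15:00, 17:30–19:30.
Dilnoza ∩ Viktor: 12:45–15:00, 17:30–19:30.
Restricted to 12:00–19:00: 12:45–15:00, 17:30–19:00.
Windows ≥ 30 min: 12:45–15:00, 17:30–19:00.
That's 2 windows.

2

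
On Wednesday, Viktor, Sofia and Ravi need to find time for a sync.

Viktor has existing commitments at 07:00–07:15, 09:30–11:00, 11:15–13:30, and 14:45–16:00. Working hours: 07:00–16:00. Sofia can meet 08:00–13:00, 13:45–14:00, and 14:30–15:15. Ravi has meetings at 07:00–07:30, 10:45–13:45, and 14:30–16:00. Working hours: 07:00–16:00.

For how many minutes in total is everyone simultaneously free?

105 minutes

Viktor free within 07:00–16:00: 07:15–09:30, 11:00–11:15, 13:30–14:45.
Ravi free within 07:00–16:00: 07:30–10:45, 13:45–14:30.
Viktor ∩ Sofia: 08:00–09:30, 11:00–11:15, 13:45–14:00, 14:30–14:45.
Viktor ∩ Sofia ∩ Ravi: 08:00–09:30, 13:45–14:00.
Total common minutes: 90 + 15 = 105.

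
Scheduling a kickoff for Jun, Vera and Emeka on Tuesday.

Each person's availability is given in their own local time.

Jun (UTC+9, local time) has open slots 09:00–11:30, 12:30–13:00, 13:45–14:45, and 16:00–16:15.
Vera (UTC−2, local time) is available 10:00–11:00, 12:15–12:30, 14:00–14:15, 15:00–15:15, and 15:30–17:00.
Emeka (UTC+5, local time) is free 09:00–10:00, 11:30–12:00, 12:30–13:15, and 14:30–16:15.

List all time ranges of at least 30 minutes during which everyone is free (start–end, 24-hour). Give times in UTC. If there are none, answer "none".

none

Jun → UTC: 00:00–02:30, 03:30–04:00, 04:45–05:45, 07:00–07:15.
Vera → UTC: 12:00–13:00, 14:15–14:30, 16:00–16:15, 17:00–17:15, 17:30–19:00.
Emeka → UTC: 04:00–05:00, 06:30–07:00, 07:30–08:15, 09:30–11:15.
Jun ∩ Vera: (none).
Jun ∩ Vera ∩ Emeka: (none).
Windows ≥ 30 min: (none).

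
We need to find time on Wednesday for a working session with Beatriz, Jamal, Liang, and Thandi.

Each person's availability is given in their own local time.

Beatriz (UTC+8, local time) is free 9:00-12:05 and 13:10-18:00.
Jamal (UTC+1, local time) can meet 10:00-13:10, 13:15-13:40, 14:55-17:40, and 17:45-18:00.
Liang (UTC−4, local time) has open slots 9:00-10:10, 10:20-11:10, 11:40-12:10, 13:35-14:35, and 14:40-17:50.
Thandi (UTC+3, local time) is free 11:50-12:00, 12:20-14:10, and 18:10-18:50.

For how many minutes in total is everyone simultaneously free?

Beatriz → UTC: 01:00–04:05, 05:10–10:00.
Jamal → UTC: 09:00–12:10, 12:15–12:40, 13:55–16:40, 16:45–17:00.
Liang → UTC: 13:00–14:10, 14:20–15:10, 15:40–16:10, 17:35–18:35, 18:40–21:50.
Thandi → UTC: 08:50–09:00, 09:20–11:10, 15:10–15:50.
Beatriz ∩ Jamal: 09:00–10:00.
Beatriz ∩ Jamal ∩ Liang: (none).
Beatriz ∩ Jamal ∩ Liang ∩ Thandi: (none).
Total common minutes: 0.

0 minutes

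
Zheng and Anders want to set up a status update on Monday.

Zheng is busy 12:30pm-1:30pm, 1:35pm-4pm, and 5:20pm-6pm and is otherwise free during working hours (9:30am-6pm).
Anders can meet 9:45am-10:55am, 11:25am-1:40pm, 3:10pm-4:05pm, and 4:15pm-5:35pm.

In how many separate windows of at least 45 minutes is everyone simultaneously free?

3

Zheng free within 09:30–18:00: 09:30–12:30, 13:30–13:35, 16:00–17:20.
Zheng ∩ Anders: 09:45–10:55, 11:25–12:30, 13:30–13:35, 16:00–16:05, 16:15–17:20.
Windows ≥ 45 min: 09:45–10:55, 11:25–12:30, 16:15–17:20.
That's 3 windows.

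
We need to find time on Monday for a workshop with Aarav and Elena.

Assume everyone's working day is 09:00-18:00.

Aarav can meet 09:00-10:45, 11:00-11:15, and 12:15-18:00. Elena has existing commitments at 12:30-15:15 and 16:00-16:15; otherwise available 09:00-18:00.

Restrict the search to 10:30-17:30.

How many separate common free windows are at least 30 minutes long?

2

Elena free within 09:00–18:00: 09:00–12:30, 15:15–16:00, 16:15–18:00.
Aarav ∩ Elena: 09:00–10:45, 11:00–11:15, 12:15–12:30, 15:15–16:00, 16:15–18:00.
Restricted to 10:30–17:30: 10:30–10:45, 11:00–11:15, 12:15–12:30, 15:15–16:00, 16:15–17:30.
Windows ≥ 30 min: 15:15–16:00, 16:15–17:30.
That's 2 windows.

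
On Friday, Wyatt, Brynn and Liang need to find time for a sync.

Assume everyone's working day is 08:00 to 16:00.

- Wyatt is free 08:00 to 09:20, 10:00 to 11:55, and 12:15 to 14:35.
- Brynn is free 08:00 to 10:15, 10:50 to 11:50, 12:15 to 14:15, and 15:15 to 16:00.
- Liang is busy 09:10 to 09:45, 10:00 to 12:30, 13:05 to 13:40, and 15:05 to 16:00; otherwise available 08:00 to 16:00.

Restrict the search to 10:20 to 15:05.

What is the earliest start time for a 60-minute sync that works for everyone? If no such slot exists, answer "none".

none

Liang free within 08:00–16:00: 08:00–09:10, 09:45–10:00, 12:30–13:05, 13:40–15:05.
Wyatt ∩ Brynn: 08:00–09:20, 10:00–10:15, 10:50–11:50, 12:15–14:15.
Wyatt ∩ Brynn ∩ Liang: 08:00–09:10, 12:30–13:05, 13:40–14:15.
Restricted to 10:20–15:05: 12:30–13:05, 13:40–14:15.
Windows ≥ 60 min: (none).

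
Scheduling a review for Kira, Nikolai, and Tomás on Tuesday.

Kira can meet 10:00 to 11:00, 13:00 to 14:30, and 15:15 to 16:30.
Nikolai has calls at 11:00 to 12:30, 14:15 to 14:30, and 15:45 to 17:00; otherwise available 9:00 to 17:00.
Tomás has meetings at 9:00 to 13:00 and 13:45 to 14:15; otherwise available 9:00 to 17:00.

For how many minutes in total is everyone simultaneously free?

75 minutes

Nikolai free within 09:00–17:00: 09:00–11:00, 12:30–14:15, 14:30–15:45.
Tomás free within 09:00–17:00: 13:00–13:45, 14:15–17:00.
Kira ∩ Nikolai: 10:00–11:00, 13:00–14:15, 15:15–15:45.
Kira ∩ Nikolai ∩ Tomás: 13:00–13:45, 15:15–15:45.
Total common minutes: 45 + 30 = 75.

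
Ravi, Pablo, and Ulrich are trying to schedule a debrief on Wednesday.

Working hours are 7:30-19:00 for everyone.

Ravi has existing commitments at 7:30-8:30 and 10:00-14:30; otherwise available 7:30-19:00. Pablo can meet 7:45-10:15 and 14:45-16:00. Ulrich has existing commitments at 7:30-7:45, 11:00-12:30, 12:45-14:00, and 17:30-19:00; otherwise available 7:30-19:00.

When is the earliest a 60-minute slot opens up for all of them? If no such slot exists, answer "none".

Ravi free within 07:30–19:00: 08:30–10:00, 14:30–19:00.
Ulrich free within 07:30–19:00: 07:45–11:00, 12:30–12:45, 14:00–17:30.
Ravi ∩ Pablo: 08:30–10:00, 14:45–16:00.
Ravi ∩ Pablo ∩ Ulrich: 08:30–10:00, 14:45–16:00.
Windows ≥ 60 min: 08:30–10:00, 14:45–16:00.
Earliest such window starts at 08:30.

08:30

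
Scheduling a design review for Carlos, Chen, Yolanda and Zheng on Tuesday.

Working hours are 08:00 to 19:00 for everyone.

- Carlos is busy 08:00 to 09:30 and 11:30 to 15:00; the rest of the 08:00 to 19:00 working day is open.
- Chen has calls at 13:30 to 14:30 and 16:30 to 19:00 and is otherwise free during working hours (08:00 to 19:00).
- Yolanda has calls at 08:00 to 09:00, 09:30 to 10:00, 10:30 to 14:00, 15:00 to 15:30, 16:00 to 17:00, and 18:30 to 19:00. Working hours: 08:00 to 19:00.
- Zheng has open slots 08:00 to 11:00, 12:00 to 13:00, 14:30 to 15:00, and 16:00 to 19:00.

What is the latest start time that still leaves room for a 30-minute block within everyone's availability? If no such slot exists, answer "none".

10:00

Carlos free within 08:00–19:00: 09:30–11:30, 15:00–19:00.
Chen free within 08:00–19:00: 08:00–13:30, 14:30–16:30.
Yolanda free within 08:00–19:00: 09:00–09:30, 10:00–10:30, 14:00–15:00, 15:30–16:00, 17:00–18:30.
Carlos ∩ Chen: 09:30–11:30, 15:00–16:30.
Carlos ∩ Chen ∩ Yolanda: 10:00–10:30, 15:30–16:00.
Carlos ∩ Chen ∩ Yolanda ∩ Zheng: 10:00–10:30.
Windows ≥ 30 min: 10:00–10:30.
Latest start in the last window 10:00–10:30 is 10:30 − 30 min = 10:00.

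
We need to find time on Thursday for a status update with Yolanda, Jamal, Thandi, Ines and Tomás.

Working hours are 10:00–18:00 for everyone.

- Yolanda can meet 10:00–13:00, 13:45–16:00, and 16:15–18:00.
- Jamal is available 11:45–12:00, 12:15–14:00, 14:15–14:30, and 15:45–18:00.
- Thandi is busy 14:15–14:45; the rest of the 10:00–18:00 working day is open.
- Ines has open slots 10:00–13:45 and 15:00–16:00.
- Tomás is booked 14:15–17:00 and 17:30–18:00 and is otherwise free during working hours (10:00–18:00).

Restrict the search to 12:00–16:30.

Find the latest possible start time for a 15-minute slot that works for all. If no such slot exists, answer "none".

Thandi free within 10:00–18:00: 10:00–14:15, 14:45–18:00.
Tomás free within 10:00–18:00: 10:00–14:15, 17:00–17:30.
Yolanda ∩ Jamal: 11:45–12:00, 12:15–13:00, 13:45–14:00, 14:15–14:30, 15:45–16:00, 16:15–18:00.
Yolanda ∩ Jamal ∩ Thandi: 11:45–12:00, 12:15–13:00, 13:45–14:00, 15:45–16:00, 16:15–18:00.
Yolanda ∩ Jamal ∩ Thandi ∩ Ines: 11:45–12:00, 12:15–13:00, 15:45–16:00.
Yolanda ∩ Jamal ∩ Thandi ∩ Ines ∩ Tomás: 11:45–12:00, 12:15–13:00.
Restricted to 12:00–16:30: 12:15–13:00.
Windows ≥ 15 min: 12:15–13:00.
Latest start in the last window 12:15–13:00 is 13:00 − 15 min = 12:45.

12:45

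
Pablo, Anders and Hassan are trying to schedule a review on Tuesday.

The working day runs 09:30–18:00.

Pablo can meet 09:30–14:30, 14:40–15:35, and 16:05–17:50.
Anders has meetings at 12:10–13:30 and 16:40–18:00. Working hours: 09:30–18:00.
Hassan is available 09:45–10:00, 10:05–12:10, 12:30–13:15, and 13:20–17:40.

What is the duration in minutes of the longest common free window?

Anders free within 09:30–18:00: 09:30–12:10, 13:30–16:40.
Pablo ∩ Anders: 09:30–12:10, 13:30–14:30, 14:40–15:35, 16:05–16:40.
Pablo ∩ Anders ∩ Hassan: 09:45–10:00, 10:05–12:10, 13:30–14:30, 14:40–15:35, 16:05–16:40.
Common window lengths: 15, 125, 60, 55, 35 min; longest is 125.

125 minutes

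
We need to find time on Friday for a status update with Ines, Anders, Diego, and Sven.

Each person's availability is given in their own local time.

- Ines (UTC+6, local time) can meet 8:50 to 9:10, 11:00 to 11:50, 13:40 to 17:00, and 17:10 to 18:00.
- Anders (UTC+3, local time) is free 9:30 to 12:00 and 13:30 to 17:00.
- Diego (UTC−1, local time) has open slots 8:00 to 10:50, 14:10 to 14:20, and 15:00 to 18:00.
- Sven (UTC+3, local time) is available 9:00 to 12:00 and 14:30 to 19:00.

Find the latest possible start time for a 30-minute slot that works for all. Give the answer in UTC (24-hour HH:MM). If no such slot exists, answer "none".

none

Ines → UTC: 02:50–03:10, 05:00–05:50, 07:40–11:00, 11:10–12:00.
Anders → UTC: 06:30–09:00, 10:30–14:00.
Diego → UTC: 09:00–11:50, 15:10–15:20, 16:00–19:00.
Sven → UTC: 06:00–09:00, 11:30–16:00.
Ines ∩ Anders: 07:40–09:00, 10:30–11:00, 11:10–12:00.
Ines ∩ Anders ∩ Diego: 10:30–11:00, 11:10–11:50.
Ines ∩ Anders ∩ Diego ∩ Sven: 11:30–11:50.
Windows ≥ 30 min: (none).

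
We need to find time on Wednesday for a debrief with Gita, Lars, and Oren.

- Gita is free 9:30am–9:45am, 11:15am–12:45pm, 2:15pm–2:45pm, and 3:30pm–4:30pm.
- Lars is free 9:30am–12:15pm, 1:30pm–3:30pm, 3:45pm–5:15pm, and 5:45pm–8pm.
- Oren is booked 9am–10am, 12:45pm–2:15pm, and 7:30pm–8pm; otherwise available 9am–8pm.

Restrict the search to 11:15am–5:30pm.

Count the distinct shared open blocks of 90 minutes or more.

Oren free within 09:00–20:00: 10:00–12:45, 14:15–19:30.
Gita ∩ Lars: 09:30–09:45, 11:15–12:15, 14:15–14:45, 15:45–16:30.
Gita ∩ Lars ∩ Oren: 11:15–12:15, 14:15–14:45, 15:45–16:30.
Restricted to 11:15–17:30: 11:15–12:15, 14:15–14:45, 15:45–16:30.
Windows ≥ 90 min: (none).
That's 0 windows.

0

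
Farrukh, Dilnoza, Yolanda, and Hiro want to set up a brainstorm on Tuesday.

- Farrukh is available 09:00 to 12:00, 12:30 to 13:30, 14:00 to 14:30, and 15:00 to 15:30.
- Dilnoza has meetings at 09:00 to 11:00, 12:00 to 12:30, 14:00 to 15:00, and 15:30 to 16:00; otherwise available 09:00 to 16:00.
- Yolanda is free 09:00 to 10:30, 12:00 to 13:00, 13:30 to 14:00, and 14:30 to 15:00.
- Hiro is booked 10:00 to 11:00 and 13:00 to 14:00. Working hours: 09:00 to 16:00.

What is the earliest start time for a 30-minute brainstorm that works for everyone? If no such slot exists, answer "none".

Dilnoza free within 09:00–16:00: 11:00–12:00, 12:30–14:00, 15:00–15:30.
Hiro free within 09:00–16:00: 09:00–10:00, 11:00–13:00, 14:00–16:00.
Farrukh ∩ Dilnoza: 11:00–12:00, 12:30–13:30, 15:00–15:30.
Farrukh ∩ Dilnoza ∩ Yolanda: 12:30–13:00.
Farrukh ∩ Dilnoza ∩ Yolanda ∩ Hiro: 12:30–13:00.
Windows ≥ 30 min: 12:30–13:00.
Earliest such window starts at 12:30.

12:30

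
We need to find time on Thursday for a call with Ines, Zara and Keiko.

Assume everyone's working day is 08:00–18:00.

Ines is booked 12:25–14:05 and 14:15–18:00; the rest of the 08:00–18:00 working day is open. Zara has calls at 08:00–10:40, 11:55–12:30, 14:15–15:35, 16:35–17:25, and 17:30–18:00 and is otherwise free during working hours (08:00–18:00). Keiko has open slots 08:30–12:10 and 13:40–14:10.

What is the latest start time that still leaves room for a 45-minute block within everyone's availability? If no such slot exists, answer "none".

Ines free within 08:00–18:00: 08:00–12:25, 14:05–14:15.
Zara free within 08:00–18:00: 10:40–11:55, 12:30–14:15, 15:35–16:35, 17:25–17:30.
Ines ∩ Zara: 10:40–11:55, 14:05–14:15.
Ines ∩ Zara ∩ Keiko: 10:40–11:55, 14:05–14:10.
Windows ≥ 45 min: 10:40–11:55.
Latest start in the last window 10:40–11:55 is 11:55 − 45 min = 11:10.

11:10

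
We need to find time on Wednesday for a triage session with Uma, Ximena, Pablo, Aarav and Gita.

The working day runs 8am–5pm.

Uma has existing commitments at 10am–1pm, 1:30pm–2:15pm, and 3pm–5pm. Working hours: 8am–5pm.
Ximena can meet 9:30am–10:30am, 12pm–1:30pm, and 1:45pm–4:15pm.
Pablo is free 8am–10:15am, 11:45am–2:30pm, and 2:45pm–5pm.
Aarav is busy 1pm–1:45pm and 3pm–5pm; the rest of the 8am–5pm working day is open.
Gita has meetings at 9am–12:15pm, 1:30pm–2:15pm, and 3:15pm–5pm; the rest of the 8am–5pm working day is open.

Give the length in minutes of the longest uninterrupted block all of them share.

15 minutes

Uma free within 08:00–17:00: 08:00–10:00, 13:00–13:30, 14:15–15:00.
Aarav free within 08:00–17:00: 08:00–13:00, 13:45–15:00.
Gita free within 08:00–17:00: 08:00–09:00, 12:15–13:30, 14:15–15:15.
Uma ∩ Ximena: 09:30–10:00, 13:00–13:30, 14:15–15:00.
Uma ∩ Ximena ∩ Pablo: 09:30–10:00, 13:00–13:30, 14:15–14:30, 14:45–15:00.
Uma ∩ Ximena ∩ Pablo ∩ Aarav: 09:30–10:00, 14:15–14:30, 14:45–15:00.
Uma ∩ Ximena ∩ Pablo ∩ Aarav ∩ Gita: 14:15–14:30, 14:45–15:00.
Common window lengths: 15, 15 min; longest is 15.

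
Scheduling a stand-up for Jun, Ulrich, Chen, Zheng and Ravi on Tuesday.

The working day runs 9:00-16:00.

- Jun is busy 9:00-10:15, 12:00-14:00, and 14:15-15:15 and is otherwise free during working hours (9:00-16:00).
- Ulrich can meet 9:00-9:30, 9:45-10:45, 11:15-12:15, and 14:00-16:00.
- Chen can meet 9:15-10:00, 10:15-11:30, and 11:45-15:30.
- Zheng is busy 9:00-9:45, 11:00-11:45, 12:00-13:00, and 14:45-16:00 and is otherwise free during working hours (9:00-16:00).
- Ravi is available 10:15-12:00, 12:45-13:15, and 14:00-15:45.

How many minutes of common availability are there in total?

Jun free within 09:00–16:00: 10:15–12:00, 14:00–14:15, 15:15–16:00.
Zheng free within 09:00–16:00: 09:45–11:00, 11:45–12:00, 13:00–14:45.
Jun ∩ Ulrich: 10:15–10:45, 11:15–12:00, 14:00–14:15, 15:15–16:00.
Jun ∩ Ulrich ∩ Chen: 10:15–10:45, 11:15–11:30, 11:45–12:00, 14:00–14:15, 15:15–15:30.
Jun ∩ Ulrich ∩ Chen ∩ Zheng: 10:15–10:45, 11:45–12:00, 14:00–14:15.
Jun ∩ Ulrich ∩ Chen ∩ Zheng ∩ Ravi: 10:15–10:45, 11:45–12:00, 14:00–14:15.
Total common minutes: 30 + 15 + 15 = 60.

60 minutes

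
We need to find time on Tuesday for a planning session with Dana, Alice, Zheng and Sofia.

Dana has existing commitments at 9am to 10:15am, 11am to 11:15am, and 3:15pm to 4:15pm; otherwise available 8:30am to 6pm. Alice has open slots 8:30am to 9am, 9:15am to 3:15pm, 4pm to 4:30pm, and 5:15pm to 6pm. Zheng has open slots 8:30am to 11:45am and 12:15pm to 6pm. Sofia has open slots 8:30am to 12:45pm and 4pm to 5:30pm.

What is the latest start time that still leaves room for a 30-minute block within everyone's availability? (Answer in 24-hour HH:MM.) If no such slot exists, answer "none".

12:15

Dana free within 08:30–18:00: 08:30–09:00, 10:15–11:00, 11:15–15:15, 16:15–18:00.
Dana ∩ Alice: 08:30–09:00, 10:15–11:00, 11:15–15:15, 16:15–16:30, 17:15–18:00.
Dana ∩ Alice ∩ Zheng: 08:30–09:00, 10:15–11:00, 11:15–11:45, 12:15–15:15, 16:15–16:30, 17:15–18:00.
Dana ∩ Alice ∩ Zheng ∩ Sofia: 08:30–09:00, 10:15–11:00, 11:15–11:45, 12:15–12:45, 16:15–16:30, 17:15–17:30.
Windows ≥ 30 min: 08:30–09:00, 10:15–11:00, 11:15–11:45, 12:15–12:45.
Latest start in the last window 12:15–12:45 is 12:45 − 30 min = 12:15.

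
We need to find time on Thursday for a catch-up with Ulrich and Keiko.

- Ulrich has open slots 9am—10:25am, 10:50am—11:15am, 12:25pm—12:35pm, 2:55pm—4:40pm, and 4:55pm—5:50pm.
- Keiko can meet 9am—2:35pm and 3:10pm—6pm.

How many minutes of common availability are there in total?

265 minutes

Ulrich ∩ Keiko: 09:00–10:25, 10:50–11:15, 12:25–12:35, 15:10–16:40, 16:55–17:50.
Total common minutes: 85 + 25 + 10 + 90 + 55 = 265.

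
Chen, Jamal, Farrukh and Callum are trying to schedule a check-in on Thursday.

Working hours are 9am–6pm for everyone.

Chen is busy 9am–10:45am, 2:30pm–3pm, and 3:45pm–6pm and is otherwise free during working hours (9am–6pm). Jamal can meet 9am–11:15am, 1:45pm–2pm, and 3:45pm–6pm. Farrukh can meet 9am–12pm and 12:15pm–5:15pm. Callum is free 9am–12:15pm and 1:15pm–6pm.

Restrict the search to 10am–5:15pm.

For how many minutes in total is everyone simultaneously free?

45 minutes

Chen free within 09:00–18:00: 10:45–14:30, 15:00–15:45.
Chen ∩ Jamal: 10:45–11:15, 13:45–14:00.
Chen ∩ Jamal ∩ Farrukh: 10:45–11:15, 13:45–14:00.
Chen ∩ Jamal ∩ Farrukh ∩ Callum: 10:45–11:15, 13:45–14:00.
Restricted to 10:00–17:15: 10:45–11:15, 13:45–14:00.
Total common minutes: 30 + 15 = 45.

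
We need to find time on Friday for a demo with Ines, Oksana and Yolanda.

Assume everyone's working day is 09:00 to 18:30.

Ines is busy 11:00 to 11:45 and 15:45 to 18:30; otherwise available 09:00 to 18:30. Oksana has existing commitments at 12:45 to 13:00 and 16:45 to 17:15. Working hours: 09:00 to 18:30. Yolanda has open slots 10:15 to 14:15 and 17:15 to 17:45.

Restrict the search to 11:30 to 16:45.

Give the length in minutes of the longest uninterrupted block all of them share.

Ines free within 09:00–18:30: 09:00–11:00, 11:45–15:45.
Oksana free within 09:00–18:30: 09:00–12:45, 13:00–16:45, 17:15–18:30.
Ines ∩ Oksana: 09:00–11:00, 11:45–12:45, 13:00–15:45.
Ines ∩ Oksana ∩ Yolanda: 10:15–11:00, 11:45–12:45, 13:00–14:15.
Restricted to 11:30–16:45: 11:45–12:45, 13:00–14:15.
Common window lengths: 60, 75 min; longest is 75.

75 minutes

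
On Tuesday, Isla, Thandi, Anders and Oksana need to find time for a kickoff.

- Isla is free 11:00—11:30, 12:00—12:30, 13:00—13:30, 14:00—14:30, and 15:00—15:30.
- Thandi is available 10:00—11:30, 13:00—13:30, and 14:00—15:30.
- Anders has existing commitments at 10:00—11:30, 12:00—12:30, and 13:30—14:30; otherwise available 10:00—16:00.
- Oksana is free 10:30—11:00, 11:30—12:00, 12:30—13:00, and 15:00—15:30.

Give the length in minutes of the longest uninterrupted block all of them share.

30 minutes

Anders free within 10:00–16:00: 11:30–12:00, 12:30–13:30, 14:30–16:00.
Isla ∩ Thandi: 11:00–11:30, 13:00–13:30, 14:00–14:30, 15:00–15:30.
Isla ∩ Thandi ∩ Anders: 13:00–13:30, 15:00–15:30.
Isla ∩ Thandi ∩ Anders ∩ Oksana: 15:00–15:30.
Single common window of 30 minutes.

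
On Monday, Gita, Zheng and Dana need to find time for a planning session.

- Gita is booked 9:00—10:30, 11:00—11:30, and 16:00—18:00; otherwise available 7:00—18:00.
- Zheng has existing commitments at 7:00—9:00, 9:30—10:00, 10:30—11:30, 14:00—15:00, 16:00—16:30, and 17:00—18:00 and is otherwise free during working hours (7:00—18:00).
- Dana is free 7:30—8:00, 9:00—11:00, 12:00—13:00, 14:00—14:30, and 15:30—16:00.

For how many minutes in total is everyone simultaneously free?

90 minutes

Gita free within 07:00–18:00: 07:00–09:00, 10:30–11:00, 11:30–16:00.
Zheng free within 07:00–18:00: 09:00–09:30, 10:00–10:30, 11:30–14:00, 15:00–16:00, 16:30–17:00.
Gita ∩ Zheng: 11:30–14:00, 15:00–16:00.
Gita ∩ Zheng ∩ Dana: 12:00–13:00, 15:30–16:00.
Total common minutes: 60 + 30 = 90.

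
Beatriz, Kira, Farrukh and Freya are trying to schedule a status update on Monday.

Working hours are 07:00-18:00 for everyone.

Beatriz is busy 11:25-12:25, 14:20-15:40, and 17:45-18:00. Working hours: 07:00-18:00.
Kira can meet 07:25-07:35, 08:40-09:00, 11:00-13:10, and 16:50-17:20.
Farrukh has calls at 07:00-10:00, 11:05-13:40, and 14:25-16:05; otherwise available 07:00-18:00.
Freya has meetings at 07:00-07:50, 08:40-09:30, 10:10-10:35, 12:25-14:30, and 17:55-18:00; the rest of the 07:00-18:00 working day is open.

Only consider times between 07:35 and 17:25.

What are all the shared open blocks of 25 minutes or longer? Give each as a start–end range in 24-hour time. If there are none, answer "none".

Beatriz free within 07:00–18:00: 07:00–11:25, 12:25–14:20, 15:40–17:45.
Farrukh free within 07:00–18:00: 10:00–11:05, 13:40–14:25, 16:05–18:00.
Freya free within 07:00–18:00: 07:50–08:40, 09:30–10:10, 10:35–12:25, 14:30–17:55.
Beatriz ∩ Kira: 07:25–07:35, 08:40–09:00, 11:00–11:25, 12:25–13:10, 16:50–17:20.
Beatriz ∩ Kira ∩ Farrukh: 11:00–11:05, 16:50–17:20.
Beatriz ∩ Kira ∩ Farrukh ∩ Freya: 11:00–11:05, 16:50–17:20.
Restricted to 07:35–17:25: 11:00–11:05, 16:50–17:20.
Windows ≥ 25 min: 16:50–17:20.

16:50–17:20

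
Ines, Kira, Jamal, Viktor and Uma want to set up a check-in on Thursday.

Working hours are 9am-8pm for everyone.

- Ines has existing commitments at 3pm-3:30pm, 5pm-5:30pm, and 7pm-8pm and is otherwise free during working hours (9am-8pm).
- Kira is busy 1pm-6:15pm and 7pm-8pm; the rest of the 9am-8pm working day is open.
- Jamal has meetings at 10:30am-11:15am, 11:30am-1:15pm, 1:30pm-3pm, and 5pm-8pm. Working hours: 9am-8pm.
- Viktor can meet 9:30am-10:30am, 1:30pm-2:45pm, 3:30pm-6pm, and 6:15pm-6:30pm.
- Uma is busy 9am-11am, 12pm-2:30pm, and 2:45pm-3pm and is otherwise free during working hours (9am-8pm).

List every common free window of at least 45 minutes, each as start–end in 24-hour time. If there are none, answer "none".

none

Ines free within 09:00–20:00: 09:00–15:00, 15:30–17:00, 17:30–19:00.
Kira free within 09:00–20:00: 09:00–13:00, 18:15–19:00.
Jamal free within 09:00–20:00: 09:00–10:30, 11:15–11:30, 13:15–13:30, 15:00–17:00.
Uma free within 09:00–20:00: 11:00–12:00, 14:30–14:45, 15:00–20:00.
Ines ∩ Kira: 09:00–13:00, 18:15–19:00.
Ines ∩ Kira ∩ Jamal: 09:00–10:30, 11:15–11:30.
Ines ∩ Kira ∩ Jamal ∩ Viktor: 09:30–10:30.
Ines ∩ Kira ∩ Jamal ∩ Viktor ∩ Uma: (none).
Windows ≥ 45 min: (none).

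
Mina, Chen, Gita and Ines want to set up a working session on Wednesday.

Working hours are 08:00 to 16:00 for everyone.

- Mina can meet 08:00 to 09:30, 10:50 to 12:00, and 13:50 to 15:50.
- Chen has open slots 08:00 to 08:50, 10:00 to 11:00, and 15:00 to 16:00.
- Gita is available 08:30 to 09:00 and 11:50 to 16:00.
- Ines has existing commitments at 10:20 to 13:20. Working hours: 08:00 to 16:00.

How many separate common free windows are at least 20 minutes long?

Ines free within 08:00–16:00: 08:00–10:20, 13:20–16:00.
Mina ∩ Chen: 08:00–08:50, 10:50–11:00, 15:00–15:50.
Mina ∩ Chen ∩ Gita: 08:30–08:50, 15:00–15:50.
Mina ∩ Chen ∩ Gita ∩ Ines: 08:30–08:50, 15:00–15:50.
Windows ≥ 20 min: 08:30–08:50, 15:00–15:50.
That's 2 windows.

2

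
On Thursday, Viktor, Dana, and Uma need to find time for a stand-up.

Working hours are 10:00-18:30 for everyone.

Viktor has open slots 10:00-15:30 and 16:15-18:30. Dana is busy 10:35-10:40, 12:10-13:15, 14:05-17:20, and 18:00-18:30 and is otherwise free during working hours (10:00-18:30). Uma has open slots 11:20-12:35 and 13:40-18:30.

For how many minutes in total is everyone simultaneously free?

Dana free within 10:00–18:30: 10:00–10:35, 10:40–12:10, 13:15–14:05, 17:20–18:00.
Viktor ∩ Dana: 10:00–10:35, 10:40–12:10, 13:15–14:05, 17:20–18:00.
Viktor ∩ Dana ∩ Uma: 11:20–12:10, 13:40–14:05, 17:20–18:00.
Total common minutes: 50 + 25 + 40 = 115.

115 minutes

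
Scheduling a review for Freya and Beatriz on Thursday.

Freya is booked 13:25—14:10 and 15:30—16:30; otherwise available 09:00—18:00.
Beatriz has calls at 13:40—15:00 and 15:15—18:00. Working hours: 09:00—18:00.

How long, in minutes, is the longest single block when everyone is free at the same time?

265 minutes

Freya free within 09:00–18:00: 09:00–13:25, 14:10–15:30, 16:30–18:00.
Beatriz free within 09:00–18:00: 09:00–13:40, 15:00–15:15.
Freya ∩ Beatriz: 09:00–13:25, 15:00–15:15.
Common window lengths: 265, 15 min; longest is 265.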